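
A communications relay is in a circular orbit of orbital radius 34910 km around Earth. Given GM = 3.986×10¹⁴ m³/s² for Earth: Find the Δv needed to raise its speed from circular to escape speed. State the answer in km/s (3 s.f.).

Δv ≈ 1.40 km/s

r = 34910 km = 3.491×10⁷ m.
Circular speed v_c = √(μ/r) = 3379 m/s.
Escape speed v_esc = √(2μ/r) = √2 × v_c = 4779 m/s.
Δv = v_esc − v_c = 1400 m/s = 1.400 km/s.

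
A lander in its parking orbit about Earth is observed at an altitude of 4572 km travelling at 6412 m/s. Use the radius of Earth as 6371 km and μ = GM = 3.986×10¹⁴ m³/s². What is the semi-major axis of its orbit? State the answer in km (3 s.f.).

r = 6371 + 4572 = 10943 km = 1.094×10⁷ m.
Vis-viva rearranged: 1/a = 2/r − v²/μ = 1.828×10⁻⁷ − 1.031×10⁻⁷ = 7.962×10⁻⁸ m⁻¹.
a = 1.256×10⁷ m = 12560 km.

a ≈ 12600 km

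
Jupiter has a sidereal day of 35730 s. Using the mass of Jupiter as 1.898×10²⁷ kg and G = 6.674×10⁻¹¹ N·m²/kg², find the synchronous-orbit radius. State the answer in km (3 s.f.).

μ = GM = 6.674×10⁻¹¹ × 1.898×10²⁷ = 1.267×10¹⁷ m³/s².
A synchronous orbit has period T, so by Kepler's third law a = (μT²/4π²)^(1/3).
μT²/4π² = 1.267×10¹⁷ × (3.573×10⁴)² / 39.48 = 4.096×10²⁴ m³.
a = 1.600×10⁸ m = 1.6000×10⁵ km.

r_sync ≈ 1.60×10⁵ km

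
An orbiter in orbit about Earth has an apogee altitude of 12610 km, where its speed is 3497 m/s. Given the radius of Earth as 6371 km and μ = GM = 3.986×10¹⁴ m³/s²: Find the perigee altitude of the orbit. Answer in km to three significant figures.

perigee altitude ≈ 1430 km

r_a = 6371 + 12610 = 18981 km = 1.898×10⁷ m.
Specific energy ε = v²/2 − μ/r = -1.489×10⁷ J/kg, so a = −μ/(2ε) = 1.339×10⁷ m.
The apsides satisfy r_p + r_a = 2a, so the perigee radius is 2a − r_a = 7.797×10⁶ m = 7796.8 km.
Perigee altitude = 7796.8 − 6371 = 1425.8 km.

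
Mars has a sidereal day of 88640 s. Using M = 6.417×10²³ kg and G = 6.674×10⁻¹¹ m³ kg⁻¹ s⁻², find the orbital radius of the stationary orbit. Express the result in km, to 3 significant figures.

r_sync ≈ 20400 km

μ = GM = 6.674×10⁻¹¹ × 6.417×10²³ = 4.283×10¹³ m³/s².
A synchronous orbit has period T, so by Kepler's third law a = (μT²/4π²)^(1/3).
μT²/4π² = 4.283×10¹³ × (8.864×10⁴)² / 39.48 = 8.524×10²¹ m³.
a = 2.043×10⁷ m = 20427 km.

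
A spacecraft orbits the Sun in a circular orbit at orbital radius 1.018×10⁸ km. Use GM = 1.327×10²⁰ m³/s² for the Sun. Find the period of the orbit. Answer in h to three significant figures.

T ≈ 4920 h

r = 1.018×10⁸ km = 1.018×10¹¹ m.
Kepler's third law: T = 2π√(r³/μ) = 2π√((1.018×10¹¹)³ / 1.327×10²⁰).
r³/μ = 7.950×10¹² s², so T = 2π × 2.820×10⁶ = 1.772×10⁷ s.
Converting: 1.772×10⁷ s ÷ 3600 = 4921 h.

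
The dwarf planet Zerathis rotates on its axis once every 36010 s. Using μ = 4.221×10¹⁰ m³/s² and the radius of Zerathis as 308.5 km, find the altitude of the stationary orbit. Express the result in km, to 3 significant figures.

A synchronous orbit has period T, so by Kepler's third law a = (μT²/4π²)^(1/3).
μT²/4π² = 4.221×10¹⁰ × (3.601×10⁴)² / 39.48 = 1.386×10¹⁸ m³.
a = 1.115×10⁶ m = 1115.1 km.
Altitude h = a − R = 1115.1 − 308.5 = 806.57 km.

h_sync ≈ 807 km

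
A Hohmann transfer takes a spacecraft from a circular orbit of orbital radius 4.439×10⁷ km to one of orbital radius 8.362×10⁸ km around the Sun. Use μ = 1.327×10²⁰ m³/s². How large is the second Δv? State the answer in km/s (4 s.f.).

Δv ≈ 8.597 km/s

r₁ = 4.439×10⁷ km = 4.439×10¹⁰ m.
r₂ = 8.362×10⁸ km = 8.362×10¹¹ m.
Transfer ellipse a_t = (r₁ + r₂)/2 = 4.403×10¹¹ m.
At r₁: circular v_c1 = √(μ/r₁) = 54680 m/s; transfer-perihelion v_p = √[μ(2/r₁ − 1/a_t)] = 75350 m/s.
At r₂: circular v_c2 = √(μ/r₂) = 12600 m/s; transfer-aphelion v_a = √[μ(2/r₂ − 1/a_t)] = 4000 m/s.
Δv₂ = v_c2 − v_a = 8597 m/s.
= 8.597 km/s.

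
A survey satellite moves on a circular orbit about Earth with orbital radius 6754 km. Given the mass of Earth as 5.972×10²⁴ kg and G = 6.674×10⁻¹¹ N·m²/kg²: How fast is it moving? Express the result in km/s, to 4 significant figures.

μ = GM = 6.674×10⁻¹¹ × 5.972×10²⁴ = 3.986×10¹⁴ m³/s².
r = 6754 km = 6.754×10⁶ m.
For a circular orbit v = √(μ/r) = √(3.986×10¹⁴ / 6.754×10⁶) = √(5.901×10⁷) = 7682 m/s.
That is 7.682 km/s.

v ≈ 7.682 km/s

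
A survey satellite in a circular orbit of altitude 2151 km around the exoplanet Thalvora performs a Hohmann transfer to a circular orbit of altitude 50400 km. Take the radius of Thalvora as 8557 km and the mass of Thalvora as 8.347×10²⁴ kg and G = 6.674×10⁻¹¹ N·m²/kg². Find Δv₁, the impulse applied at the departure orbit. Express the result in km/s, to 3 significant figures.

μ = GM = 6.674×10⁻¹¹ × 8.347×10²⁴ = 5.571×10¹⁴ m³/s².
r₁ = 8557 + 2151 = 10708 km = 1.0708×10⁷ m.
r₂ = 8557 + 50400 = 58957 km = 5.8957×10⁷ m.
Transfer ellipse a_t = (r₁ + r₂)/2 = 3.483×10⁷ m.
At r₁: circular v_c1 = √(μ/r₁) = 7213 m/s; transfer-periapsis v_p = √[μ(2/r₁ − 1/a_t)] = 9384 m/s.
Δv₁ = v_p − v_c1 = 2171 m/s.
= 2.171 km/s.

Δv ≈ 2.17 km/s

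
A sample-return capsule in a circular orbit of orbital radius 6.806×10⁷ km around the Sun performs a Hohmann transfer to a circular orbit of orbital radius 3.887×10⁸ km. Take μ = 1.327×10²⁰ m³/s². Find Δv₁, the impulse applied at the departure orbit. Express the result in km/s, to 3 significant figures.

r₁ = 6.806×10⁷ km = 6.806×10¹⁰ m.
r₂ = 3.887×10⁸ km = 3.887×10¹¹ m.
Transfer ellipse a_t = (r₁ + r₂)/2 = 2.284×10¹¹ m.
At r₁: circular v_c1 = √(μ/r₁) = 44160 m/s; transfer-perihelion v_p = √[μ(2/r₁ − 1/a_t)] = 57610 m/s.
Δv₁ = v_p − v_c1 = 13450 m/s.
= 13.45 km/s.

Δv ≈ 13.5 km/s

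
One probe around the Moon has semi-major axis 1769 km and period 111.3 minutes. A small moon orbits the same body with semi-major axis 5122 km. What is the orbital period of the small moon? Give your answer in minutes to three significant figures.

Kepler's third law: T² ∝ a³, so T₂ = T₁ (a₂/a₁)^(3/2).
a₂/a₁ = 2.895, (a₂/a₁)^(3/2) = 4.927.
T₂ = 111.3 × 4.927 = 548.4 minutes.

T₂ ≈ 548 minutes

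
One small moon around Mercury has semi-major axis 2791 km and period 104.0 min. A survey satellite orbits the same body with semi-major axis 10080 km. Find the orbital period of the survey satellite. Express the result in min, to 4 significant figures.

T₂ ≈ 713.8 min

Kepler's third law: T² ∝ a³, so T₂ = T₁ (a₂/a₁)^(3/2).
a₂/a₁ = 3.612, (a₂/a₁)^(3/2) = 6.864.
T₂ = 104.0 × 6.864 = 713.8 min.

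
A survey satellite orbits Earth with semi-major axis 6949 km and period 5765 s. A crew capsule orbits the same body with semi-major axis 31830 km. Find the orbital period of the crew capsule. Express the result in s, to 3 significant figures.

Kepler's third law: T² ∝ a³, so T₂ = T₁ (a₂/a₁)^(3/2).
a₂/a₁ = 4.581, (a₂/a₁)^(3/2) = 9.803.
T₂ = 5765 × 9.803 = 56520 s.

T₂ ≈ 56500 s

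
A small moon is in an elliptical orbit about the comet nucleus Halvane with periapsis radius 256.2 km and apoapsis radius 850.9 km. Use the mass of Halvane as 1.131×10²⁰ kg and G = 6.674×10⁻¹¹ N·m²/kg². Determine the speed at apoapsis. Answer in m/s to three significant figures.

v ≈ 64.1 m/s

μ = GM = 6.674×10⁻¹¹ × 1.131×10²⁰ = 7.548×10⁹ m³/s².
Semi-major axis a = (r_p + r_a)/2 = 553.55 km = 5.536×10⁵ m.
Vis-viva: v² = μ(2/r − 1/a) = 7.548×10⁹ × (2.350×10⁻⁶ − 1.807×10⁻⁶) = 4.106×10³ m²/s².
v = 64.08 m/s.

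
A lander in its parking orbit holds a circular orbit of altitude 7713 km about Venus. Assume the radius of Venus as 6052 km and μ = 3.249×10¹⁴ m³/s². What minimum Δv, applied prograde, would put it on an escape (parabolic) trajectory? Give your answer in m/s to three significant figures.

Δv ≈ 2010 m/s

r = 6052 + 7713 = 13765 km = 1.3765×10⁷ m.
Circular speed v_c = √(μ/r) = 4858 m/s.
Escape speed v_esc = √(2μ/r) = √2 × v_c = 6871 m/s.
Δv = v_esc − v_c = 2012 m/s.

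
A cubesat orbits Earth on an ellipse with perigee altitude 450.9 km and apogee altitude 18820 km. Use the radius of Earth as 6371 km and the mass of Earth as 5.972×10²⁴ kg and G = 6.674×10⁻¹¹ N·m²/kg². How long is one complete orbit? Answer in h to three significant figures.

T ≈ 5.60 h

μ = GM = 6.674×10⁻¹¹ × 5.972×10²⁴ = 3.986×10¹⁴ m³/s².
r_p = 6371 + 450.9 = 6821.9 km = 6.8219×10⁶ m.
r_a = 6371 + 18820 = 25191 km = 2.5191×10⁷ m.
Semi-major axis a = (r_p + r_a)/2 = (6821.9 + 25191)/2 = 16006 km = 1.601×10⁷ m.
By Kepler's third law T = 2π√(a³/μ) = 2π × 3.208×10³ = 2.015×10⁴ s.
= 5.598 h.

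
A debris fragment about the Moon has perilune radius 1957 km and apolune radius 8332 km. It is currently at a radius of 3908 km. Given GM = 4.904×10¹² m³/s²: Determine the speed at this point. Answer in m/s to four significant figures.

v ≈ 1248 m/s

Semi-major axis a = (r_p + r_a)/2 = 5144.5 km = 5.144×10⁶ m.
Vis-viva: v² = μ(2/r − 1/a) = 4.904×10¹² × (5.118×10⁻⁷ − 1.944×10⁻⁷) = 1.556×10⁶ m²/s².
v = 1248 m/s.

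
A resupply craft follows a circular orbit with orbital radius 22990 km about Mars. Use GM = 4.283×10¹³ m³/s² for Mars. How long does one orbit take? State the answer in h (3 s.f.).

r = 22990 km = 2.299×10⁷ m.
Kepler's third law: T = 2π√(r³/μ) = 2π√((2.299×10⁷)³ / 4.283×10¹³).
r³/μ = 2.837×10⁸ s², so T = 2π × 1.684×10⁴ = 1.058×10⁵ s.
Converting: 1.058×10⁵ s ÷ 3600 = 29.40 h.

T ≈ 29.4 h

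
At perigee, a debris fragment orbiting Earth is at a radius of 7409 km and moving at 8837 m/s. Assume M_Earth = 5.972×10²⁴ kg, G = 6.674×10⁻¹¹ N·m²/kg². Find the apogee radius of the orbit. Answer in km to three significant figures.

μ = GM = 6.674×10⁻¹¹ × 5.972×10²⁴ = 3.986×10¹⁴ m³/s².
r_p = 7.409×10⁶ m.
Specific energy ε = v²/2 − μ/r = -1.475×10⁷ J/kg, so a = −μ/(2ε) = 1.351×10⁷ m.
The apsides satisfy r_p + r_a = 2a, so the apogee radius is 2a − r_p = 1.961×10⁷ m = 19614 km.

apogee radius ≈ 19600 km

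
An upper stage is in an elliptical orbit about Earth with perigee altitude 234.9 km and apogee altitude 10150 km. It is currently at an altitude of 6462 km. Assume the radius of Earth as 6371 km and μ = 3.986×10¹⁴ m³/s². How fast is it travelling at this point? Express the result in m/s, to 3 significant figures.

r_p = 6371 + 234.9 = 6605.9 km = 6.6059×10⁶ m.
r_a = 6371 + 10150 = 16521 km = 1.6521×10⁷ m.
r = 6371 + 6462 = 12833 km = 1.283×10⁷ m.
Semi-major axis a = (r_p + r_a)/2 = 11563 km = 1.156×10⁷ m.
Vis-viva: v² = μ(2/r − 1/a) = 3.986×10¹⁴ × (1.558×10⁻⁷ − 8.648×10⁻⁸) = 2.765×10⁷ m²/s².
v = 5258 m/s.

v ≈ 5260 m/s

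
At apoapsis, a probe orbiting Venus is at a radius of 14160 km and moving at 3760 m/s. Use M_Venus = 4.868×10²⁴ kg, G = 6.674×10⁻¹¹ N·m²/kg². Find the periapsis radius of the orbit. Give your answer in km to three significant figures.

periapsis radius ≈ 6300 km

μ = GM = 6.674×10⁻¹¹ × 4.868×10²⁴ = 3.249×10¹⁴ m³/s².
r_a = 1.416×10⁷ m.
Specific energy ε = v²/2 − μ/r = -1.588×10⁷ J/kg, so a = −μ/(2ε) = 1.023×10⁷ m.
The apsides satisfy r_p + r_a = 2a, so the periapsis radius is 2a − r_a = 6.305×10⁶ m = 6305.0 km.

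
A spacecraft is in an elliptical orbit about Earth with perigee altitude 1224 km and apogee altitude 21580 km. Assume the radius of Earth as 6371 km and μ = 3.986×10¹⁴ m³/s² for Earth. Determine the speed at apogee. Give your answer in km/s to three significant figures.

v ≈ 2.47 km/s

r_p = 6371 + 1224 = 7595.0 km = 7.5950×10⁶ m.
r_a = 6371 + 21580 = 27951 km = 2.7951×10⁷ m.
Semi-major axis a = (r_p + r_a)/2 = 17773 km = 1.777×10⁷ m.
Vis-viva: v² = μ(2/r − 1/a) = 3.986×10¹⁴ × (7.155×10⁻⁸ − 5.627×10⁻⁸) = 6.094×10⁶ m²/s².
v = 2469 m/s = 2.469 km/s.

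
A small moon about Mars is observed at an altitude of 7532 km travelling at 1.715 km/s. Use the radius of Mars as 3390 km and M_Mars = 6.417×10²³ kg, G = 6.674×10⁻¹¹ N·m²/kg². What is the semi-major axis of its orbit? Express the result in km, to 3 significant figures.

a ≈ 8740 km

μ = GM = 6.674×10⁻¹¹ × 6.417×10²³ = 4.283×10¹³ m³/s².
r = 3390 + 7532 = 10922 km = 1.092×10⁷ m.
Vis-viva rearranged: 1/a = 2/r − v²/μ = 1.831×10⁻⁷ − 6.868×10⁻⁸ = 1.144×10⁻⁷ m⁻¹.
a = 8.738×10⁶ m = 8738.2 km.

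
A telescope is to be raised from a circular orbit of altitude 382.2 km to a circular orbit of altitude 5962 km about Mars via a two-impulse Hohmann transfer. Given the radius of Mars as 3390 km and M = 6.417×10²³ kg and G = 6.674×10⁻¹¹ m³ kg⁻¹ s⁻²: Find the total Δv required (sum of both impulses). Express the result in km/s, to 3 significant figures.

μ = GM = 6.674×10⁻¹¹ × 6.417×10²³ = 4.283×10¹³ m³/s².
r₁ = 3390 + 382.2 = 3772.2 km = 3.7722×10⁶ m.
r₂ = 3390 + 5962 = 9352.0 km = 9.3520×10⁶ m.
Transfer ellipse a_t = (r₁ + r₂)/2 = 6.562×10⁶ m.
At r₁: circular v_c1 = √(μ/r₁) = 3369 m/s; transfer-periapsis v_p = √[μ(2/r₁ − 1/a_t)] = 4022 m/s.
Δv₁ = v_p − v_c1 = 653.0 m/s.
At r₂: circular v_c2 = √(μ/r₂) = 2140 m/s; transfer-apoapsis v_a = √[μ(2/r₂ − 1/a_t)] = 1622 m/s.
Δv₂ = v_c2 − v_a = 517.5 m/s.
Total Δv = Δv₁ + Δv₂ = 1170 m/s = 1.170 km/s.

Δv_total ≈ 1.17 km/s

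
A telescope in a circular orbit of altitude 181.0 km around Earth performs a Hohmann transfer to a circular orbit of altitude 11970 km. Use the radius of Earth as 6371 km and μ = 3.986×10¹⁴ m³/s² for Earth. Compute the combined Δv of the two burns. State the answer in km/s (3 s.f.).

r₁ = 6371 + 181.0 = 6552.0 km = 6.5520×10⁶ m.
r₂ = 6371 + 11970 = 18341 km = 1.8341×10⁷ m.
Transfer ellipse a_t = (r₁ + r₂)/2 = 1.245×10⁷ m.
At r₁: circular v_c1 = √(μ/r₁) = 7800 m/s; transfer-perigee v_p = √[μ(2/r₁ − 1/a_t)] = 9468 m/s.
Δv₁ = v_p − v_c1 = 1668 m/s.
At r₂: circular v_c2 = √(μ/r₂) = 4662 m/s; transfer-apogee v_a = √[μ(2/r₂ − 1/a_t)] = 3382 m/s.
Δv₂ = v_c2 − v_a = 1279 m/s.
Total Δv = Δv₁ + Δv₂ = 2948 m/s = 2.948 km/s.

Δv_total ≈ 2.95 km/s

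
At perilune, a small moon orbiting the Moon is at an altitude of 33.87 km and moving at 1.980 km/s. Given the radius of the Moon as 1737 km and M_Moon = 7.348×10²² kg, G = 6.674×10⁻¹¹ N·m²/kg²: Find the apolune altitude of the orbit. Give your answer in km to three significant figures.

μ = GM = 6.674×10⁻¹¹ × 7.348×10²² = 4.904×10¹² m³/s².
r_p = 1737 + 33.87 = 1770.9 km = 1.771×10⁶ m.
Specific energy ε = v²/2 − μ/r = -8.091×10⁵ J/kg, so a = −μ/(2ε) = 3.031×10⁶ m.
The apsides satisfy r_p + r_a = 2a, so the apolune radius is 2a − r_p = 4.290×10⁶ m = 4290.3 km.
Apolune altitude = 4290.3 − 1737 = 2553.3 km.

apolune altitude ≈ 2550 km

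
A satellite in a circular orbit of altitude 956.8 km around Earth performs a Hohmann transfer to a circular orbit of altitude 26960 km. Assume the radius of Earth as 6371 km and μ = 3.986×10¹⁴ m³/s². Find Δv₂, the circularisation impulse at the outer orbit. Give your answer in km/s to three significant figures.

Δv ≈ 1.38 km/s

r₁ = 6371 + 956.8 = 7327.8 km = 7.3278×10⁶ m.
r₂ = 6371 + 26960 = 33331 km = 3.3331×10⁷ m.
Transfer ellipse a_t = (r₁ + r₂)/2 = 2.033×10⁷ m.
At r₁: circular v_c1 = √(μ/r₁) = 7375 m/s; transfer-perigee v_p = √[μ(2/r₁ − 1/a_t)] = 9444 m/s.
At r₂: circular v_c2 = √(μ/r₂) = 3458 m/s; transfer-apogee v_a = √[μ(2/r₂ − 1/a_t)] = 2076 m/s.
Δv₂ = v_c2 − v_a = 1382 m/s.
= 1.382 km/s.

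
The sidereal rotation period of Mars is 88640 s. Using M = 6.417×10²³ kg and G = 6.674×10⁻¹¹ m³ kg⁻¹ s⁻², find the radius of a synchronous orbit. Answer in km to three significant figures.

μ = GM = 6.674×10⁻¹¹ × 6.417×10²³ = 4.283×10¹³ m³/s².
A synchronous orbit has period T, so by Kepler's third law a = (μT²/4π²)^(1/3).
μT²/4π² = 4.283×10¹³ × (8.864×10⁴)² / 39.48 = 8.524×10²¹ m³.
a = 2.043×10⁷ m = 20427 km.

r_sync ≈ 20400 km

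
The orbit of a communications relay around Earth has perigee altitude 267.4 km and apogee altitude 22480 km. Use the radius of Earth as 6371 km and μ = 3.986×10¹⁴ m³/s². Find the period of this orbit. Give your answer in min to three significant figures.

r_p = 6371 + 267.4 = 6638.4 km = 6.6384×10⁶ m.
r_a = 6371 + 22480 = 28851 km = 2.8851×10⁷ m.
Semi-major axis a = (r_p + r_a)/2 = (6638.4 + 28851)/2 = 17745 km = 1.774×10⁷ m.
By Kepler's third law T = 2π√(a³/μ) = 2π × 3.744×10³ = 2.352×10⁴ s.
= 392.1 min.

T ≈ 392 min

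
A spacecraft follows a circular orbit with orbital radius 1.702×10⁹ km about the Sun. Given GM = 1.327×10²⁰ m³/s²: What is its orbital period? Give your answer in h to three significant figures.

r = 1.702×10⁹ km = 1.702×10¹² m.
Kepler's third law: T = 2π√(r³/μ) = 2π√((1.702×10¹²)³ / 1.327×10²⁰).
r³/μ = 3.715×10¹⁶ s², so T = 2π × 1.928×10⁸ = 1.211×10⁹ s.
Converting: 1.211×10⁹ s ÷ 3600 = 3.364×10⁵ h.

T ≈ 336000 h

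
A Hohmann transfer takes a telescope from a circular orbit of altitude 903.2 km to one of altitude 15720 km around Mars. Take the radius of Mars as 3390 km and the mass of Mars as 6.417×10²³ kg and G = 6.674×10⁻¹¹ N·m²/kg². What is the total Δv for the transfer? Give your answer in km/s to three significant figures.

Δv_total ≈ 1.47 km/s

μ = GM = 6.674×10⁻¹¹ × 6.417×10²³ = 4.283×10¹³ m³/s².
r₁ = 3390 + 903.2 = 4293.2 km = 4.2932×10⁶ m.
r₂ = 3390 + 15720 = 19110 km = 1.9110×10⁷ m.
Transfer ellipse a_t = (r₁ + r₂)/2 = 1.170×10⁷ m.
At r₁: circular v_c1 = √(μ/r₁) = 3158 m/s; transfer-periapsis v_p = √[μ(2/r₁ − 1/a_t)] = 4036 m/s.
Δv₁ = v_p − v_c1 = 877.8 m/s.
At r₂: circular v_c2 = √(μ/r₂) = 1497 m/s; transfer-apoapsis v_a = √[μ(2/r₂ − 1/a_t)] = 906.8 m/s.
Δv₂ = v_c2 − v_a = 590.3 m/s.
Total Δv = Δv₁ + Δv₂ = 1468 m/s = 1.468 km/s.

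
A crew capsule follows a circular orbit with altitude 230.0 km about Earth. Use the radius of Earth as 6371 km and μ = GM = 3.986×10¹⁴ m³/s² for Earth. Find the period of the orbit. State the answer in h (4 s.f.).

T ≈ 1.483 h

r = 6371 + 230.0 = 6601.0 km = 6.6010×10⁶ m.
Kepler's third law: T = 2π√(r³/μ) = 2π√((6.601×10⁶)³ / 3.986×10¹⁴).
r³/μ = 7.216×10⁵ s², so T = 2π × 8.495×10² = 5.337×10³ s.
Converting: 5.337×10³ s ÷ 3600 = 1.483 h.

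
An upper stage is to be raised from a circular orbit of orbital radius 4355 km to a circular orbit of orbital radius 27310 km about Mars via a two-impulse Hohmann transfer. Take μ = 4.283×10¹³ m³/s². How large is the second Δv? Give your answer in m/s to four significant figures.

r₁ = 4355 km = 4.355×10⁶ m.
r₂ = 27310 km = 2.731×10⁷ m.
Transfer ellipse a_t = (r₁ + r₂)/2 = 1.583×10⁷ m.
At r₁: circular v_c1 = √(μ/r₁) = 3136 m/s; transfer-periapsis v_p = √[μ(2/r₁ − 1/a_t)] = 4119 m/s.
At r₂: circular v_c2 = √(μ/r₂) = 1252 m/s; transfer-apoapsis v_a = √[μ(2/r₂ − 1/a_t)] = 656.8 m/s.
Δv₂ = v_c2 − v_a = 595.5 m/s.

Δv ≈ 595.5 m/s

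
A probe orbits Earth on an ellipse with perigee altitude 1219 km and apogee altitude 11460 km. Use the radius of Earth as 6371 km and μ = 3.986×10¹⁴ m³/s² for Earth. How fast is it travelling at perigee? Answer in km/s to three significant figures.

r_p = 6371 + 1219 = 7590.0 km = 7.5900×10⁶ m.
r_a = 6371 + 11460 = 17831 km = 1.7831×10⁷ m.
Semi-major axis a = (r_p + r_a)/2 = 12710 km = 1.271×10⁷ m.
Vis-viva: v² = μ(2/r − 1/a) = 3.986×10¹⁴ × (2.635×10⁻⁷ − 7.868×10⁻⁸) = 7.367×10⁷ m²/s².
v = 8583 m/s = 8.583 km/s.

v ≈ 8.58 km/s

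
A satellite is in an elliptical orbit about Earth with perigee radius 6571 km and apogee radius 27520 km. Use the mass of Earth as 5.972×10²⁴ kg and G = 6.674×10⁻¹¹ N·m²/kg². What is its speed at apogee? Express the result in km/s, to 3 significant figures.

v ≈ 2.36 km/s

μ = GM = 6.674×10⁻¹¹ × 5.972×10²⁴ = 3.986×10¹⁴ m³/s².
Semi-major axis a = (r_p + r_a)/2 = 17046 km = 1.705×10⁷ m.
Vis-viva: v² = μ(2/r − 1/a) = 3.986×10¹⁴ × (7.267×10⁻⁸ − 5.867×10⁻⁸) = 5.583×10⁶ m²/s².
v = 2363 m/s = 2.363 km/s.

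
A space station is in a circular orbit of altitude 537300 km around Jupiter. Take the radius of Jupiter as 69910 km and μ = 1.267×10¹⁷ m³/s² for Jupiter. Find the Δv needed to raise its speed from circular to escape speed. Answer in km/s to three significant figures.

r = 69910 + 537300 = 607210 km = 6.0721×10⁸ m.
Circular speed v_c = √(μ/r) = 14450 m/s.
Escape speed v_esc = √(2μ/r) = √2 × v_c = 20430 m/s.
Δv = v_esc − v_c = 5983 m/s = 5.983 km/s.

Δv ≈ 5.98 km/s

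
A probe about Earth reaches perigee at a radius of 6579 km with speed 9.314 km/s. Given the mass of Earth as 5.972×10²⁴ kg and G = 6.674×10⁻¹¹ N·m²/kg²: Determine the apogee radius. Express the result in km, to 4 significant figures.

μ = GM = 6.674×10⁻¹¹ × 5.972×10²⁴ = 3.986×10¹⁴ m³/s².
r_p = 6.579×10⁶ m.
Specific energy ε = v²/2 − μ/r = -1.721×10⁷ J/kg, so a = −μ/(2ε) = 1.158×10⁷ m.
The apsides satisfy r_p + r_a = 2a, so the apogee radius is 2a − r_p = 1.658×10⁷ m = 16584 km.

apogee radius ≈ 16580 km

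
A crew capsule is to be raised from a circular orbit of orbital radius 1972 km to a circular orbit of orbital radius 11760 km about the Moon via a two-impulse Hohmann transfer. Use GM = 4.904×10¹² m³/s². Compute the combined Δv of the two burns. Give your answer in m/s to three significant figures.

Δv_total ≈ 787 m/s

r₁ = 1972 km = 1.972×10⁶ m.
r₂ = 11760 km = 1.176×10⁷ m.
Transfer ellipse a_t = (r₁ + r₂)/2 = 6.866×10⁶ m.
At r₁: circular v_c1 = √(μ/r₁) = 1577 m/s; transfer-perilune v_p = √[μ(2/r₁ − 1/a_t)] = 2064 m/s.
Δv₁ = v_p − v_c1 = 486.9 m/s.
At r₂: circular v_c2 = √(μ/r₂) = 645.8 m/s; transfer-apolune v_a = √[μ(2/r₂ − 1/a_t)] = 346.1 m/s.
Δv₂ = v_c2 − v_a = 299.7 m/s.
Total Δv = Δv₁ + Δv₂ = 786.5 m/s.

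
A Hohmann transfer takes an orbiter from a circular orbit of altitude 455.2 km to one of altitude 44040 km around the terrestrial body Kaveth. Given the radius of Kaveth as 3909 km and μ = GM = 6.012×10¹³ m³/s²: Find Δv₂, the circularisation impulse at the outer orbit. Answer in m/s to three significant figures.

r₁ = 3909 + 455.2 = 4364.2 km = 4.3642×10⁶ m.
r₂ = 3909 + 44040 = 47949 km = 4.7949×10⁷ m.
Transfer ellipse a_t = (r₁ + r₂)/2 = 2.616×10⁷ m.
At r₁: circular v_c1 = √(μ/r₁) = 3712 m/s; transfer-periapsis v_p = √[μ(2/r₁ − 1/a_t)] = 5025 m/s.
At r₂: circular v_c2 = √(μ/r₂) = 1120 m/s; transfer-apoapsis v_a = √[μ(2/r₂ − 1/a_t)] = 457.4 m/s.
Δv₂ = v_c2 − v_a = 662.4 m/s.

Δv ≈ 662 m/s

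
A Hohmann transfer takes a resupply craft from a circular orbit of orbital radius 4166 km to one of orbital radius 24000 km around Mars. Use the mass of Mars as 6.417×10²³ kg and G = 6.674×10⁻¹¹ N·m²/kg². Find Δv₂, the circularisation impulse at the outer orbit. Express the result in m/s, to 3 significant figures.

Δv ≈ 609 m/s

μ = GM = 6.674×10⁻¹¹ × 6.417×10²³ = 4.283×10¹³ m³/s².
r₁ = 4166 km = 4.166×10⁶ m.
r₂ = 24000 km = 2.400×10⁷ m.
Transfer ellipse a_t = (r₁ + r₂)/2 = 1.408×10⁷ m.
At r₁: circular v_c1 = √(μ/r₁) = 3206 m/s; transfer-periapsis v_p = √[μ(2/r₁ − 1/a_t)] = 4186 m/s.
At r₂: circular v_c2 = √(μ/r₂) = 1336 m/s; transfer-apoapsis v_a = √[μ(2/r₂ − 1/a_t)] = 726.6 m/s.
Δv₂ = v_c2 − v_a = 609.3 m/s.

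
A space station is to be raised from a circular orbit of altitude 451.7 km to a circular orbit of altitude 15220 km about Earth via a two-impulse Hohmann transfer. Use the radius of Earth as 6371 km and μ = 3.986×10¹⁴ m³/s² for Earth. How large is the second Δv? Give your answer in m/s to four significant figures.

Δv ≈ 1319 m/s

r₁ = 6371 + 451.7 = 6822.7 km = 6.8227×10⁶ m.
r₂ = 6371 + 15220 = 21591 km = 2.1591×10⁷ m.
Transfer ellipse a_t = (r₁ + r₂)/2 = 1.421×10⁷ m.
At r₁: circular v_c1 = √(μ/r₁) = 7643 m/s; transfer-perigee v_p = √[μ(2/r₁ − 1/a_t)] = 9423 m/s.
At r₂: circular v_c2 = √(μ/r₂) = 4297 m/s; transfer-apogee v_a = √[μ(2/r₂ − 1/a_t)] = 2978 m/s.
Δv₂ = v_c2 − v_a = 1319 m/s.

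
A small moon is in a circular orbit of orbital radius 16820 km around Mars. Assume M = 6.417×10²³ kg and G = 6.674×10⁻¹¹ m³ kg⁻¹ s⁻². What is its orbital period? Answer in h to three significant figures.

μ = GM = 6.674×10⁻¹¹ × 6.417×10²³ = 4.283×10¹³ m³/s².
r = 16820 km = 1.682×10⁷ m.
Kepler's third law: T = 2π√(r³/μ) = 2π√((1.682×10⁷)³ / 4.283×10¹³).
r³/μ = 1.111×10⁸ s², so T = 2π × 1.054×10⁴ = 6.623×10⁴ s.
Converting: 6.623×10⁴ s ÷ 3600 = 18.40 h.

T ≈ 18.4 h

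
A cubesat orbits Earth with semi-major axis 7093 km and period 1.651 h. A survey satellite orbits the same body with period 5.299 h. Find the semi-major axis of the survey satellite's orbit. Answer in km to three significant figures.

Kepler's third law: a³ ∝ T², so a₂ = a₁ (T₂/T₁)^(2/3).
T₂/T₁ = 3.210, (T₂/T₁)^(2/3) = 2.176.
a₂ = 7093 × 2.176 = 15430 km.

a₂ ≈ 15400 km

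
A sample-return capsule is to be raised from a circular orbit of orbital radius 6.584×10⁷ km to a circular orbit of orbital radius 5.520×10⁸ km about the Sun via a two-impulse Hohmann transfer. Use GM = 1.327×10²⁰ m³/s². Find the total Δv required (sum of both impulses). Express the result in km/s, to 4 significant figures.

Δv_total ≈ 23.46 km/s

r₁ = 6.584×10⁷ km = 6.584×10¹⁰ m.
r₂ = 5.520×10⁸ km = 5.520×10¹¹ m.
Transfer ellipse a_t = (r₁ + r₂)/2 = 3.089×10¹¹ m.
At r₁: circular v_c1 = √(μ/r₁) = 44890 m/s; transfer-perihelion v_p = √[μ(2/r₁ − 1/a_t)] = 60010 m/s.
Δv₁ = v_p − v_c1 = 15120 m/s.
At r₂: circular v_c2 = √(μ/r₂) = 15500 m/s; transfer-aphelion v_a = √[μ(2/r₂ − 1/a_t)] = 7158 m/s.
Δv₂ = v_c2 − v_a = 8347 m/s.
Total Δv = Δv₁ + Δv₂ = 23460 m/s = 23.46 km/s.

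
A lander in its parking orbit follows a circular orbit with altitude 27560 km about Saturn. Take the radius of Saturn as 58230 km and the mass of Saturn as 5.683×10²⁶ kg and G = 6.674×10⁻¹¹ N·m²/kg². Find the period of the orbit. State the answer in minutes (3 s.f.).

T ≈ 427 minutes

μ = GM = 6.674×10⁻¹¹ × 5.683×10²⁶ = 3.793×10¹⁶ m³/s².
r = 58230 + 27560 = 85790 km = 8.5790×10⁷ m.
Kepler's third law: T = 2π√(r³/μ) = 2π√((8.579×10⁷)³ / 3.793×10¹⁶).
r³/μ = 1.665×10⁷ s², so T = 2π × 4.080×10³ = 2.564×10⁴ s.
Converting: 2.564×10⁴ s ÷ 60.00 = 427.3 minutes.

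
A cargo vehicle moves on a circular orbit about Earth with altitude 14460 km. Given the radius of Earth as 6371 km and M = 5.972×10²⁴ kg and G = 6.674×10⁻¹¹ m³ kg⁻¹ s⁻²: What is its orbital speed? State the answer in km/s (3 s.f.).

μ = GM = 6.674×10⁻¹¹ × 5.972×10²⁴ = 3.986×10¹⁴ m³/s².
r = 6371 + 14460 = 20831 km = 2.0831×10⁷ m.
For a circular orbit v = √(μ/r) = √(3.986×10¹⁴ / 2.083×10⁷) = √(1.913×10⁷) = 4374 m/s.
That is 4.374 km/s.

v ≈ 4.37 km/s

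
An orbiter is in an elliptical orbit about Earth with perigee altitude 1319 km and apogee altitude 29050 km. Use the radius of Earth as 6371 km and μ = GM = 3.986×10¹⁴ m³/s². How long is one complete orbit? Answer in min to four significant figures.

r_p = 6371 + 1319 = 7690.0 km = 7.6900×10⁶ m.
r_a = 6371 + 29050 = 35421 km = 3.5421×10⁷ m.
Semi-major axis a = (r_p + r_a)/2 = (7690.0 + 35421)/2 = 21556 km = 2.156×10⁷ m.
By Kepler's third law T = 2π√(a³/μ) = 2π × 5.013×10³ = 3.150×10⁴ s.
= 524.9 min.

T ≈ 524.9 min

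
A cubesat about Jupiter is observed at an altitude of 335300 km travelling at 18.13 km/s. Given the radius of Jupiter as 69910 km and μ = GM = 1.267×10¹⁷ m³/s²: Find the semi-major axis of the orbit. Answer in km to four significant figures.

r = 69910 + 335300 = 4.0521×10⁵ km = 4.052×10⁸ m.
Vis-viva rearranged: 1/a = 2/r − v²/μ = 4.936×10⁻⁹ − 2.594×10⁻⁹ = 2.341×10⁻⁹ m⁻¹.
a = 4.271×10⁸ m = 4.2709×10⁵ km.

a ≈ 4.271×10⁵ km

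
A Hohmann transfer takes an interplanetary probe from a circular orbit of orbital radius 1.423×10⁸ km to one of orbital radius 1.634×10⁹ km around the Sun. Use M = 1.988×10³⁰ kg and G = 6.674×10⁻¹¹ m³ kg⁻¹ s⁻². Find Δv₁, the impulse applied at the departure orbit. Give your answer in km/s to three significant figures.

Δv ≈ 10.9 km/s

μ = GM = 6.674×10⁻¹¹ × 1.988×10³⁰ = 1.327×10²⁰ m³/s².
r₁ = 1.423×10⁸ km = 1.423×10¹¹ m.
r₂ = 1.634×10⁹ km = 1.634×10¹² m.
Transfer ellipse a_t = (r₁ + r₂)/2 = 8.882×10¹¹ m.
At r₁: circular v_c1 = √(μ/r₁) = 30540 m/s; transfer-perihelion v_p = √[μ(2/r₁ − 1/a_t)] = 41420 m/s.
Δv₁ = v_p − v_c1 = 10880 m/s.
= 10.88 km/s.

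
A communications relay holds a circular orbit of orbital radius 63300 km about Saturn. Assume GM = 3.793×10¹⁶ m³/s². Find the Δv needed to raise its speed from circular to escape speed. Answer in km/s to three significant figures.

r = 63300 km = 6.330×10⁷ m.
Circular speed v_c = √(μ/r) = 24480 m/s.
Escape speed v_esc = √(2μ/r) = √2 × v_c = 34620 m/s.
Δv = v_esc − v_c = 10140 m/s = 10.14 km/s.

Δv ≈ 10.1 km/s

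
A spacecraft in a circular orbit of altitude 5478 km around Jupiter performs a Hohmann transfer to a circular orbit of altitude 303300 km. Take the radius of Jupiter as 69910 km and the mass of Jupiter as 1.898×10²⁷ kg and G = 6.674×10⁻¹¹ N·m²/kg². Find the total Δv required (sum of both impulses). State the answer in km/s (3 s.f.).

Δv_total ≈ 19.6 km/s

μ = GM = 6.674×10⁻¹¹ × 1.898×10²⁷ = 1.267×10¹⁷ m³/s².
r₁ = 69910 + 5478 = 75388 km = 7.5388×10⁷ m.
r₂ = 69910 + 303300 = 373210 km = 3.7321×10⁸ m.
Transfer ellipse a_t = (r₁ + r₂)/2 = 2.243×10⁸ m.
At r₁: circular v_c1 = √(μ/r₁) = 40990 m/s; transfer-perijove v_p = √[μ(2/r₁ − 1/a_t)] = 52880 m/s.
Δv₁ = v_p − v_c1 = 11880 m/s.
At r₂: circular v_c2 = √(μ/r₂) = 18420 m/s; transfer-apojove v_a = √[μ(2/r₂ − 1/a_t)] = 10680 m/s.
Δv₂ = v_c2 − v_a = 7742 m/s.
Total Δv = Δv₁ + Δv₂ = 19630 m/s = 19.63 km/s.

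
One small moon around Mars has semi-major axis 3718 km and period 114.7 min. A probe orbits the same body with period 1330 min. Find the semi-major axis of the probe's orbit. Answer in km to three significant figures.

a₂ ≈ 19000 km

Kepler's third law: a³ ∝ T², so a₂ = a₁ (T₂/T₁)^(2/3).
T₂/T₁ = 11.60, (T₂/T₁)^(2/3) = 5.123.
a₂ = 3718 × 5.123 = 19050 km.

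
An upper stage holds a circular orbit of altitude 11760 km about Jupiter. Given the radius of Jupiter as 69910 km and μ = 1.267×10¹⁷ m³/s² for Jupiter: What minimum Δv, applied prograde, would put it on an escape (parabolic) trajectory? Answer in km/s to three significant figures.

Δv ≈ 16.3 km/s

r = 69910 + 11760 = 81670 km = 8.1670×10⁷ m.
Circular speed v_c = √(μ/r) = 39390 m/s.
Escape speed v_esc = √(2μ/r) = √2 × v_c = 55700 m/s.
Δv = v_esc − v_c = 16310 m/s = 16.31 km/s.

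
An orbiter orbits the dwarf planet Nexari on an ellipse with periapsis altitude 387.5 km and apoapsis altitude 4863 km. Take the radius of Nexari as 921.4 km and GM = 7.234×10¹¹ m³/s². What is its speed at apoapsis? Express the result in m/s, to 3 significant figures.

r_p = 921.4 + 387.5 = 1308.9 km = 1.3089×10⁶ m.
r_a = 921.4 + 4863 = 5784.4 km = 5.7844×10⁶ m.
Semi-major axis a = (r_p + r_a)/2 = 3546.6 km = 3.547×10⁶ m.
Vis-viva: v² = μ(2/r − 1/a) = 7.234×10¹¹ × (3.458×10⁻⁷ − 2.820×10⁻⁷) = 4.615×10⁴ m²/s².
v = 214.8 m/s.

v ≈ 215 m/s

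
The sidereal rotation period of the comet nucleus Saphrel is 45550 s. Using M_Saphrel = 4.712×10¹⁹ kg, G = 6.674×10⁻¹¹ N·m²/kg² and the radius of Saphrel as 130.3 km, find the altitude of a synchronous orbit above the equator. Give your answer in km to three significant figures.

h_sync ≈ 418 km

μ = GM = 6.674×10⁻¹¹ × 4.712×10¹⁹ = 3.145×10⁹ m³/s².
A synchronous orbit has period T, so by Kepler's third law a = (μT²/4π²)^(1/3).
μT²/4π² = 3.145×10⁹ × (4.555×10⁴)² / 39.48 = 1.653×10¹⁷ m³.
a = 5.488×10⁵ m = 548.79 km.
Altitude h = a − R = 548.79 − 130.3 = 418.49 km.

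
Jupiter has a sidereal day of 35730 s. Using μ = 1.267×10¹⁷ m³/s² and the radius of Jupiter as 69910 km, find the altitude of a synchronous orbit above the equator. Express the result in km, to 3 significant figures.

h_sync ≈ 90100 km

A synchronous orbit has period T, so by Kepler's third law a = (μT²/4π²)^(1/3).
μT²/4π² = 1.267×10¹⁷ × (3.573×10⁴)² / 39.48 = 4.097×10²⁴ m³.
a = 1.600×10⁸ m = 1.6002×10⁵ km.
Altitude h = a − R = 1.6002×10⁵ − 69910 = 90105 km.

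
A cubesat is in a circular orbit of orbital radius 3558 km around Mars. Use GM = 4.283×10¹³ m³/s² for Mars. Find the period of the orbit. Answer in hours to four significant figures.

r = 3558 km = 3.558×10⁶ m.
Kepler's third law: T = 2π√(r³/μ) = 2π√((3.558×10⁶)³ / 4.283×10¹³).
r³/μ = 1.052×10⁶ s², so T = 2π × 1.025×10³ = 6.443×10³ s.
Converting: 6.443×10³ s ÷ 3600 = 1.790 hours.

T ≈ 1.790 hours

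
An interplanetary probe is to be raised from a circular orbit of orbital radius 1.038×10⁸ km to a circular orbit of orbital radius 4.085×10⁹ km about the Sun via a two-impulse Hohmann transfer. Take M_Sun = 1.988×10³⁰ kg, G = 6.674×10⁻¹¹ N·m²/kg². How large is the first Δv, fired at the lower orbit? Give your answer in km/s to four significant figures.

μ = GM = 6.674×10⁻¹¹ × 1.988×10³⁰ = 1.327×10²⁰ m³/s².
r₁ = 1.038×10⁸ km = 1.038×10¹¹ m.
r₂ = 4.085×10⁹ km = 4.085×10¹² m.
Transfer ellipse a_t = (r₁ + r₂)/2 = 2.094×10¹² m.
At r₁: circular v_c1 = √(μ/r₁) = 35750 m/s; transfer-perihelion v_p = √[μ(2/r₁ − 1/a_t)] = 49930 m/s.
Δv₁ = v_p − v_c1 = 14180 m/s.
= 14.18 km/s.

Δv ≈ 14.18 km/s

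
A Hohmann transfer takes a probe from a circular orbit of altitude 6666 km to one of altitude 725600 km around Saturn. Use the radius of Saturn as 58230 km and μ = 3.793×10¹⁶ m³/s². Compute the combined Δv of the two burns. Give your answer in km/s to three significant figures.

Δv_total ≈ 12.9 km/s

r₁ = 58230 + 6666 = 64896 km = 6.4896×10⁷ m.
r₂ = 58230 + 725600 = 783830 km = 7.8383×10⁸ m.
Transfer ellipse a_t = (r₁ + r₂)/2 = 4.244×10⁸ m.
At r₁: circular v_c1 = √(μ/r₁) = 24180 m/s; transfer-perikrone v_p = √[μ(2/r₁ − 1/a_t)] = 32860 m/s.
Δv₁ = v_p − v_c1 = 8681 m/s.
At r₂: circular v_c2 = √(μ/r₂) = 6956 m/s; transfer-apokrone v_a = √[μ(2/r₂ − 1/a_t)] = 2720 m/s.
Δv₂ = v_c2 − v_a = 4236 m/s.
Total Δv = Δv₁ + Δv₂ = 12920 m/s = 12.92 km/s.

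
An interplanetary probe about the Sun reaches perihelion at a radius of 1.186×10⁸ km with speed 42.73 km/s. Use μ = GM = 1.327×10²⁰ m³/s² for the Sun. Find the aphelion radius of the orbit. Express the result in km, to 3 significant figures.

r_p = 1.186×10¹¹ m.
Specific energy ε = v²/2 − μ/r = -2.060×10⁸ J/kg, so a = −μ/(2ε) = 3.221×10¹¹ m.
The apsides satisfy r_p + r_a = 2a, so the aphelion radius is 2a − r_p = 5.257×10¹¹ m = 5.2570×10⁸ km.

aphelion radius ≈ 5.26×10⁸ km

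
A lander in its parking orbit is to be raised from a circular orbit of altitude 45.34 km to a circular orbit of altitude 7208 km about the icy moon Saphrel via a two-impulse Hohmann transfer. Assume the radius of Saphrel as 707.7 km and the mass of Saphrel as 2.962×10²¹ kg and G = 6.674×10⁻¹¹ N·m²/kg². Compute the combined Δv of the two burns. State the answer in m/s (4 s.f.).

Δv_total ≈ 272.2 m/s

μ = GM = 6.674×10⁻¹¹ × 2.962×10²¹ = 1.977×10¹¹ m³/s².
r₁ = 707.7 + 45.34 = 753.04 km = 7.5304×10⁵ m.
r₂ = 707.7 + 7208 = 7915.7 km = 7.9157×10⁶ m.
Transfer ellipse a_t = (r₁ + r₂)/2 = 4.334×10⁶ m.
At r₁: circular v_c1 = √(μ/r₁) = 512.4 m/s; transfer-periapsis v_p = √[μ(2/r₁ − 1/a_t)] = 692.4 m/s.
Δv₁ = v_p − v_c1 = 180.0 m/s.
At r₂: circular v_c2 = √(μ/r₂) = 158.0 m/s; transfer-apoapsis v_a = √[μ(2/r₂ − 1/a_t)] = 65.87 m/s.
Δv₂ = v_c2 − v_a = 92.16 m/s.
Total Δv = Δv₁ + Δv₂ = 272.2 m/s.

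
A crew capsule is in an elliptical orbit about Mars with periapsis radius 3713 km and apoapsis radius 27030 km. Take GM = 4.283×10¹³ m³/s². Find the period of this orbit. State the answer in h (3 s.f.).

T ≈ 16.1 h

Semi-major axis a = (r_p + r_a)/2 = (3713.0 + 27030)/2 = 15372 km = 1.537×10⁷ m.
By Kepler's third law T = 2π√(a³/μ) = 2π × 9.209×10³ = 5.786×10⁴ s.
= 16.07 h.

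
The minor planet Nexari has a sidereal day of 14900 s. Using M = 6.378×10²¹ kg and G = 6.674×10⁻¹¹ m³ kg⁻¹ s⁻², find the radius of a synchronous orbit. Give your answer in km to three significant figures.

r_sync ≈ 1340 km

μ = GM = 6.674×10⁻¹¹ × 6.378×10²¹ = 4.257×10¹¹ m³/s².
A synchronous orbit has period T, so by Kepler's third law a = (μT²/4π²)^(1/3).
μT²/4π² = 4.257×10¹¹ × (1.490×10⁴)² / 39.48 = 2.394×10¹⁸ m³.
a = 1.338×10⁶ m = 1337.7 km.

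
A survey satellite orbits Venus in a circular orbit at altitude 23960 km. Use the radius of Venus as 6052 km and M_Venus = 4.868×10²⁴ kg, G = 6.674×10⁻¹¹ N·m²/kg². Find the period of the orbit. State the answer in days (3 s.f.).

μ = GM = 6.674×10⁻¹¹ × 4.868×10²⁴ = 3.249×10¹⁴ m³/s².
r = 6052 + 23960 = 30012 km = 3.0012×10⁷ m.
Kepler's third law: T = 2π√(r³/μ) = 2π√((3.001×10⁷)³ / 3.249×10¹⁴).
r³/μ = 8.320×10⁷ s², so T = 2π × 9.122×10³ = 5.731×10⁴ s.
Converting: 5.731×10⁴ s ÷ 86400 = 0.6633 days.

T ≈ 0.663 days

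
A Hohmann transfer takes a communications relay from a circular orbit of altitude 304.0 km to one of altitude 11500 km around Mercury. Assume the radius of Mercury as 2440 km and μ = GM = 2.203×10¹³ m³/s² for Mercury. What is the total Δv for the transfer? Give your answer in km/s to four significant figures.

Δv_total ≈ 1.365 km/s

r₁ = 2440 + 304.0 = 2744.0 km = 2.7440×10⁶ m.
r₂ = 2440 + 11500 = 13940 km = 1.3940×10⁷ m.
Transfer ellipse a_t = (r₁ + r₂)/2 = 8.342×10⁶ m.
At r₁: circular v_c1 = √(μ/r₁) = 2833 m/s; transfer-periherm v_p = √[μ(2/r₁ − 1/a_t)] = 3663 m/s.
Δv₁ = v_p − v_c1 = 829.3 m/s.
At r₂: circular v_c2 = √(μ/r₂) = 1257 m/s; transfer-apoherm v_a = √[μ(2/r₂ − 1/a_t)] = 721.0 m/s.
Δv₂ = v_c2 − v_a = 536.1 m/s.
Total Δv = Δv₁ + Δv₂ = 1365 m/s = 1.365 km/s.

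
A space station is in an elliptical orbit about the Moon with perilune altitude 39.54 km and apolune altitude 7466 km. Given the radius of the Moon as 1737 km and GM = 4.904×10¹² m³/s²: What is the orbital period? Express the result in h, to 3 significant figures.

r_p = 1737 + 39.54 = 1776.5 km = 1.7765×10⁶ m.
r_a = 1737 + 7466 = 9203.0 km = 9.2030×10⁶ m.
Semi-major axis a = (r_p + r_a)/2 = (1776.5 + 9203.0)/2 = 5489.8 km = 5.490×10⁶ m.
By Kepler's third law T = 2π√(a³/μ) = 2π × 5.808×10³ = 3.650×10⁴ s.
= 10.14 h.

T ≈ 10.1 h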